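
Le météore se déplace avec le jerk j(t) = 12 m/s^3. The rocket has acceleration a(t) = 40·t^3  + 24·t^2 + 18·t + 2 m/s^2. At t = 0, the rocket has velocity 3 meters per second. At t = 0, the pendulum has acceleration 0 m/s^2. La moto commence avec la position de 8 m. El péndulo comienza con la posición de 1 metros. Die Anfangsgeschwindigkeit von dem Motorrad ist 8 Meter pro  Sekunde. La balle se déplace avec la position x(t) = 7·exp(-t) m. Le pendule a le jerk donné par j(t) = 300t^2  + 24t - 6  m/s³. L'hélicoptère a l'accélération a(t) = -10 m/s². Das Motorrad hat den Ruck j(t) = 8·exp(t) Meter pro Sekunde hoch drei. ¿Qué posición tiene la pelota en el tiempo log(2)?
Usando x(t) = 7·exp(-t) y sustituyendo t = log(2), encontramos x = 7/2.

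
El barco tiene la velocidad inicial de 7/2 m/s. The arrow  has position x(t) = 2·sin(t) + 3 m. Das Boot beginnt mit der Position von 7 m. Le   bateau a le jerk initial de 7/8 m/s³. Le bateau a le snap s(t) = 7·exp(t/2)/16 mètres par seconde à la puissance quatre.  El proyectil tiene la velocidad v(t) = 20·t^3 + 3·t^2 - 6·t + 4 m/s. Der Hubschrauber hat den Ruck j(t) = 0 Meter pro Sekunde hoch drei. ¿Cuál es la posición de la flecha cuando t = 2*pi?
Tenemos la posición x(t) = 2·sin(t) + 3. Sustituyendo t = 2*pi: x(2*pi) = 3.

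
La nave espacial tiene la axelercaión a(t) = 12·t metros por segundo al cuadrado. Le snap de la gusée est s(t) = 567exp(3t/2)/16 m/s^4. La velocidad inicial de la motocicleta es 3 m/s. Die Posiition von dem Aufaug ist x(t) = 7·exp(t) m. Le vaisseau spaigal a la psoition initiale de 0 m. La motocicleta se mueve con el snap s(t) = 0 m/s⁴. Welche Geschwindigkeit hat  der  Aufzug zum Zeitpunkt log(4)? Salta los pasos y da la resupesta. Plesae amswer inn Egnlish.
The velocity at t = log(4) is v = 28.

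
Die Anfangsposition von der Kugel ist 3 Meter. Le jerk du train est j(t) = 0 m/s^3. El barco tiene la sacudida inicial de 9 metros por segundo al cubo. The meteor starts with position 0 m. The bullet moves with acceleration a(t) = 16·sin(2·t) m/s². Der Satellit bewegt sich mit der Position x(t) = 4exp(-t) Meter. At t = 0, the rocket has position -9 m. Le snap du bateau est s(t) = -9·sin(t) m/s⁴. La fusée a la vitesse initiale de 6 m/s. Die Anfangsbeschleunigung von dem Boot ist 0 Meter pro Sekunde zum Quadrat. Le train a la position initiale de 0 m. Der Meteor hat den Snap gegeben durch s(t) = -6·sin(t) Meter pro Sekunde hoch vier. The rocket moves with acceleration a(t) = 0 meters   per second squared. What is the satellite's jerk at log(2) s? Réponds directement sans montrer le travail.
The jerk at t = log(2) is j = -2.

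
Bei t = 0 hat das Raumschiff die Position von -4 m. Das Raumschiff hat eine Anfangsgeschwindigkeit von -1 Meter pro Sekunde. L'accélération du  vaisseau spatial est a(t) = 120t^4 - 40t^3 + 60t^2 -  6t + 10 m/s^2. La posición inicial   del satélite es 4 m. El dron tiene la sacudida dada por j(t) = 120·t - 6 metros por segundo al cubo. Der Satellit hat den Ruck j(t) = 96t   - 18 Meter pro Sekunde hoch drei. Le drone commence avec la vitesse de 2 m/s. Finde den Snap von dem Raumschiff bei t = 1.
Um dies zu lösen, müssen wir 2 Ableitungen unserer Gleichung für die Beschleunigung a(t) = 120·t^4 - 40·t^3 + 60·t^2 - 6·t + 10 nehmen. Die Ableitung von der Beschleunigung ergibt den Ruck: j(t) = 480·t^3 - 120·t^2 + 120·t - 6. Durch Ableiten von dem Ruck erhalten wir den Snap: s(t) = 1440·t^2 - 240·t + 120. Aus der Gleichung für den Snap s(t) = 1440·t^2 - 240·t + 120, setzen wir t = 1 ein und erhalten s = 1320.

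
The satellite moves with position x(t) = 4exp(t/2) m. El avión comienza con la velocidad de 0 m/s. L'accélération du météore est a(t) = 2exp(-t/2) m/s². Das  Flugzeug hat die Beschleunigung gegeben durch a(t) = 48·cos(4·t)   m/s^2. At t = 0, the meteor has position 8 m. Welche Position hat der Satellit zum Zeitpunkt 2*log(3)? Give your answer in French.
Nous avons la position x(t) = 4·exp(t/2). En substituant t = 2*log(3): x(2*log(3)) = 12.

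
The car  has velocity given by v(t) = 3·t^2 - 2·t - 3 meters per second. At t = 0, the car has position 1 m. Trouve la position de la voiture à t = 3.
Pour résoudre ceci, nous devons prendre 1 intégrale de notre équation de la vitesse v(t) = 3·t^2 - 2·t - 3. En prenant ∫v(t)dt et en appliquant x(0) = 1, nous trouvons x(t) = t^3 - t^2 - 3·t + 1. Nous avons la position x(t) = t^3 - t^2 - 3·t + 1. En substituant t = 3: x(3) = 10.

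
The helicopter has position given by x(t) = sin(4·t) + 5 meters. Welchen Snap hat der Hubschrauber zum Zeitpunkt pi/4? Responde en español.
Partiendo de la posición x(t) = sin(4·t) + 5, tomamos 4 derivadas. Derivando la posición, obtenemos la velocidad: v(t) = 4·cos(4·t). Derivando la velocidad, obtenemos la aceleración: a(t) = -16·sin(4·t). Derivando la aceleración, obtenemos la sacudida: j(t) = -64·cos(4·t). Tomando d/dt de j(t), encontramos s(t) = 256·sin(4·t). Tenemos el snap s(t) = 256·sin(4·t). Sustituyendo t = pi/4: s(pi/4) = 0.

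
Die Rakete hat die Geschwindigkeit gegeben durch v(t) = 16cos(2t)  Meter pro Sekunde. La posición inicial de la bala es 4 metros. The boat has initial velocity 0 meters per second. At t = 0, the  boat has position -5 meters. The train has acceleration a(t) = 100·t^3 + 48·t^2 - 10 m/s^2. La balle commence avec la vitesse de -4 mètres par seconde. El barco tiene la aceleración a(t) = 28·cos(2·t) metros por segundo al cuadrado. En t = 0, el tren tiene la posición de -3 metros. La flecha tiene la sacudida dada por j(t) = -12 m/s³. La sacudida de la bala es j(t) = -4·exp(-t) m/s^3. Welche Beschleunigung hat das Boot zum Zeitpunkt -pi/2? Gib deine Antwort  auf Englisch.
Using a(t) = 28·cos(2·t) and substituting t = -pi/2, we find a = -28.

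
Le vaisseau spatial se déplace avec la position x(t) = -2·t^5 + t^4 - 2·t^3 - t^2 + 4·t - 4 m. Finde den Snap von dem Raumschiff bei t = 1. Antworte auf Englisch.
We must differentiate our position equation x(t) = -2·t^5 + t^4 - 2·t^3 - t^2 + 4·t - 4 4 times. Taking d/dt of x(t), we find v(t) = -10·t^4 + 4·t^3 - 6·t^2 - 2·t + 4. Taking d/dt of v(t), we find a(t) = -40·t^3 + 12·t^2 - 12·t - 2. The derivative of acceleration gives jerk: j(t) = -120·t^2 + 24·t - 12. The derivative of jerk gives snap: s(t) = 24 - 240·t. From the given snap equation s(t) = 24 - 240·t, we substitute t = 1 to get s = -216.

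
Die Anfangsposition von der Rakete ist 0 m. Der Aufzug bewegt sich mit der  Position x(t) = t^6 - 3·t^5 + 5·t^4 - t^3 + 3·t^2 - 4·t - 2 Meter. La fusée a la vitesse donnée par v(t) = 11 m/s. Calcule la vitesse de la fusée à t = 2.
En utilisant v(t) = 11 et en substituant t = 2, nous trouvons v = 11.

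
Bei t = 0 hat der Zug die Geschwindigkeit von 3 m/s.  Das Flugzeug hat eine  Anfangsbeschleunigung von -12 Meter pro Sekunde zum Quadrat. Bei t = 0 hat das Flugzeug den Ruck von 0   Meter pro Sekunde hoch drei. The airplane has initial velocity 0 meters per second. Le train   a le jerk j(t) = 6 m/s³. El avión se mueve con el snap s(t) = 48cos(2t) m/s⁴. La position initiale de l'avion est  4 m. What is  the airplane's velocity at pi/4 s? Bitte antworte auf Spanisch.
Partiendo del snap s(t) = 48·cos(2·t), tomamos 3 integrales. La antiderivada del snap, con j(0) = 0, da la sacudida: j(t) = 24·sin(2·t). Tomando ∫j(t)dt y aplicando a(0) = -12, encontramos a(t) = -12·cos(2·t). Integrando la aceleración y usando la condición inicial v(0) = 0, obtenemos v(t) = -6·sin(2·t). De la ecuación de la velocidad v(t) = -6·sin(2·t), sustituimos t = pi/4 para obtener v = -6.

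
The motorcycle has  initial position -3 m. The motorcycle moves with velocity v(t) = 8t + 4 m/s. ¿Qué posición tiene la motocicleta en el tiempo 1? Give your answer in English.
We need to integrate our velocity equation v(t) = 8·t + 4 1 time. The antiderivative of velocity is position. Using x(0) = -3, we get x(t) = 4·t^2 + 4·t - 3. Using x(t) = 4·t^2 + 4·t - 3 and substituting t = 1, we find x = 5.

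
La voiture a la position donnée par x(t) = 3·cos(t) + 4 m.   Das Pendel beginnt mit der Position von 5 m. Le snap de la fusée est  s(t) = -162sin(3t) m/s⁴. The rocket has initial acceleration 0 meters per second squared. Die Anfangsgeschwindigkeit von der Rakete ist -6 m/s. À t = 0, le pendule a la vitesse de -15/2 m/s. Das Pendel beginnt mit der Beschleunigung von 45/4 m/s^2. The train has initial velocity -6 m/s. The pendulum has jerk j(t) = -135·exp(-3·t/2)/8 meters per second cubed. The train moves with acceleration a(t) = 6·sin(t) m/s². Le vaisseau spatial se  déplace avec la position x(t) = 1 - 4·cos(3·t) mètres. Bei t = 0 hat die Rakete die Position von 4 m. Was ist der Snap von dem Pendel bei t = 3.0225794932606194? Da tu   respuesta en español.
Partiendo de la sacudida j(t) = -135·exp(-3·t/2)/8, tomamos 1 derivada. Tomando d/dt de j(t), encontramos s(t) = 405·exp(-3·t/2)/16. Usando s(t) = 405·exp(-3·t/2)/16 y sustituyendo t = 3.0225794932606194, encontramos s = 0.271832042281653.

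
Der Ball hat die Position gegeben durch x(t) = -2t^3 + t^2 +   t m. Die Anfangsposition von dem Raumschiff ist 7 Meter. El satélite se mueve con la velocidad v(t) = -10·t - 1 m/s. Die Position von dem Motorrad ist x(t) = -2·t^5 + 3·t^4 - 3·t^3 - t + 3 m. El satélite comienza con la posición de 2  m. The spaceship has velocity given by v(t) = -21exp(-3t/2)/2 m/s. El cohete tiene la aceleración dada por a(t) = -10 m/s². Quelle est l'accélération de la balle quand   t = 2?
En partant de la position x(t) = -2·t^3 + t^2 + t, nous prenons 2 dérivées. En dérivant la position, nous obtenons la vitesse: v(t) = -6·t^2 + 2·t + 1. En prenant d/dt de v(t), nous trouvons a(t) = 2 - 12·t. De l'équation de l'accélération a(t) = 2 - 12·t, nous substituons t = 2 pour obtenir a = -22.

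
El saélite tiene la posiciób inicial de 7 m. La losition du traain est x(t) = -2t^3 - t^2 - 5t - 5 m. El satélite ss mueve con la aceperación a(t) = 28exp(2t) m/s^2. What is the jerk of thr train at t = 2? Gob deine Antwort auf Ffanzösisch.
Pour résoudre ceci, nous devons prendre 3 dérivées de notre équation de la position x(t) = -2·t^3 - t^2 - 5·t - 5. En prenant d/dt de x(t), nous trouvons v(t) = -6·t^2 - 2·t - 5. La dérivée de la vitesse donne l'accélération: a(t) = -12·t - 2. La dérivée de l'accélération donne le jerk: j(t) = -12. Nous avons le jerk j(t) = -12. En substituant t = 2: j(2) = -12.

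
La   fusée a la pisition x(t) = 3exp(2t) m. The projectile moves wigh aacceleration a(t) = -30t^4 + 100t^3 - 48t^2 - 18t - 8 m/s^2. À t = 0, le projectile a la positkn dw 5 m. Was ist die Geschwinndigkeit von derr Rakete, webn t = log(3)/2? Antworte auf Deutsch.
Ausgehend von der Position x(t) = 3·exp(2·t), nehmen wir 1 Ableitung. Die Ableitung von der Position ergibt die Geschwindigkeit: v(t) = 6·exp(2·t). Wir haben die Geschwindigkeit v(t) = 6·exp(2·t). Durch Einsetzen von t = log(3)/2: v(log(3)/2) = 18.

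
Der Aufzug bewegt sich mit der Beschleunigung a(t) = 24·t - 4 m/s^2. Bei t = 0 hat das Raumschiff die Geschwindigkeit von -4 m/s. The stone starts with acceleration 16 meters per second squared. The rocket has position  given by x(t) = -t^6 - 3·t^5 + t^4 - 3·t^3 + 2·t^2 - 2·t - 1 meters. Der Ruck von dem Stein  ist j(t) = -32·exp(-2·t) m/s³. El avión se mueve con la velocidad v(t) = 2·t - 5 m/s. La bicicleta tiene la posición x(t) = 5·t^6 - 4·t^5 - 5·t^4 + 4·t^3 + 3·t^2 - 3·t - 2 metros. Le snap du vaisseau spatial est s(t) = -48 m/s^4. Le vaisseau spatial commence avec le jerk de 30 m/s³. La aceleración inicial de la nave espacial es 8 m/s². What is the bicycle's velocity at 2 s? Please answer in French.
Nous devons dériver notre équation de la position x(t) = 5·t^6 - 4·t^5 - 5·t^4 + 4·t^3 + 3·t^2 - 3·t - 2 1 fois. La dérivée de la position donne la vitesse: v(t) = 30·t^5 - 20·t^4 - 20·t^3 + 12·t^2 + 6·t - 3. De l'équation de la vitesse v(t) = 30·t^5 - 20·t^4 - 20·t^3 + 12·t^2 + 6·t - 3, nous substituons t = 2 pour obtenir v = 537.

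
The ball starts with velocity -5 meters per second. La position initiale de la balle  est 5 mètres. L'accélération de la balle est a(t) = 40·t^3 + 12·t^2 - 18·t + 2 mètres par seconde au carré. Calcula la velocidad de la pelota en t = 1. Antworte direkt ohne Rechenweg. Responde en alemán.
Bei t = 1, v = 2.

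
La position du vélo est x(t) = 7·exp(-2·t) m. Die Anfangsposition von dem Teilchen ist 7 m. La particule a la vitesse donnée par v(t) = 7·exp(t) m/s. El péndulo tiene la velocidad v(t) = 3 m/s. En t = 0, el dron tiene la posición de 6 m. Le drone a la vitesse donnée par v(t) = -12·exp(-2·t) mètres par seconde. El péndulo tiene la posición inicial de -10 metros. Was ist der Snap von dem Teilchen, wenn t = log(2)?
Um dies zu lösen, müssen wir 3 Ableitungen unserer Gleichung für die Geschwindigkeit v(t) = 7·exp(t) nehmen. Durch Ableiten von der Geschwindigkeit erhalten wir die Beschleunigung: a(t) = 7·exp(t). Mit d/dt von a(t) finden wir j(t) = 7·exp(t). Die Ableitung von dem Ruck ergibt den Snap: s(t) = 7·exp(t). Mit s(t) = 7·exp(t) und Einsetzen von t = log(2), finden wir s = 14.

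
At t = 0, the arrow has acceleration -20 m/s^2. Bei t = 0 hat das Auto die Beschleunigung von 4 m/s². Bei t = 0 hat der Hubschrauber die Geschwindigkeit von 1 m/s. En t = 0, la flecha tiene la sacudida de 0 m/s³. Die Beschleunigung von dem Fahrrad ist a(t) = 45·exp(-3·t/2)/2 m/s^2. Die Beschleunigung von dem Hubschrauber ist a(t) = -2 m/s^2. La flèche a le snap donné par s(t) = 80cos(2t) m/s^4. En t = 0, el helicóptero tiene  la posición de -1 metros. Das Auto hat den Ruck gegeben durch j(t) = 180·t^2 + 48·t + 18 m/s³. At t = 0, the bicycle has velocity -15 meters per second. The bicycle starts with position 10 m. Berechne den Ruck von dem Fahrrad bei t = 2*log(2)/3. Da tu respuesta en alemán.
Wir müssen unsere Gleichung für die Beschleunigung a(t) = 45·exp(-3·t/2)/2 1-mal ableiten. Die Ableitung von der Beschleunigung ergibt den Ruck: j(t) = -135·exp(-3·t/2)/4. Aus der Gleichung für den Ruck j(t) = -135·exp(-3·t/2)/4, setzen wir t = 2*log(2)/3 ein und erhalten j = -135/8.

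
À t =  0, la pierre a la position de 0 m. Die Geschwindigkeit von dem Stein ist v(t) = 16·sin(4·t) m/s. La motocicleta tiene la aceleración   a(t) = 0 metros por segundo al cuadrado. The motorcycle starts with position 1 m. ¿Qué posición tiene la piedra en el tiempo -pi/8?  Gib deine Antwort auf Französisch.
Nous devons trouver l'intégrale de notre équation de la vitesse v(t) = 16·sin(4·t) 1 fois. En prenant ∫v(t)dt et en appliquant x(0) = 0, nous trouvons x(t) = 4 - 4·cos(4·t). Nous avons la position x(t) = 4 - 4·cos(4·t). En substituant t = -pi/8: x(-pi/8) = 4.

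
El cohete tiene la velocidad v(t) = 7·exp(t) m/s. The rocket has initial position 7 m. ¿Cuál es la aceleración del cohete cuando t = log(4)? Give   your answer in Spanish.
Partiendo de la velocidad v(t) = 7·exp(t), tomamos 1 derivada. La derivada de la velocidad da la aceleración: a(t) = 7·exp(t). Tenemos la aceleración a(t) = 7·exp(t). Sustituyendo t = log(4): a(log(4)) = 28.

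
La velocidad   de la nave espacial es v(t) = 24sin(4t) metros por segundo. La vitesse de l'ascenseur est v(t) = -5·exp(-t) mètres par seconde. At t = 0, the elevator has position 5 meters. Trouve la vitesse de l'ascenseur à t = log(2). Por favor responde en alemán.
Wir haben die Geschwindigkeit v(t) = -5·exp(-t). Durch Einsetzen von t = log(2): v(log(2)) = -5/2.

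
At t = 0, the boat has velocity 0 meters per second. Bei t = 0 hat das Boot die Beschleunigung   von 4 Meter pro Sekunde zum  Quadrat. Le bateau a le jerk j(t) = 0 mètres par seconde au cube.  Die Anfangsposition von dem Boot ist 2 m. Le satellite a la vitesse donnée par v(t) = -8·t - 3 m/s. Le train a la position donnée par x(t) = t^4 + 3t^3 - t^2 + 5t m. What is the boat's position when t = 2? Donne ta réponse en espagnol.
Partiendo de la sacudida j(t) = 0, tomamos 3 integrales. Tomando ∫j(t)dt y aplicando a(0) = 4, encontramos a(t) = 4. Tomando ∫a(t)dt y aplicando v(0) = 0, encontramos v(t) = 4·t. La integral de la velocidad es la posición. Usando x(0) = 2, obtenemos x(t) = 2·t^2 + 2. Usando x(t) = 2·t^2 + 2 y sustituyendo t = 2, encontramos x = 10.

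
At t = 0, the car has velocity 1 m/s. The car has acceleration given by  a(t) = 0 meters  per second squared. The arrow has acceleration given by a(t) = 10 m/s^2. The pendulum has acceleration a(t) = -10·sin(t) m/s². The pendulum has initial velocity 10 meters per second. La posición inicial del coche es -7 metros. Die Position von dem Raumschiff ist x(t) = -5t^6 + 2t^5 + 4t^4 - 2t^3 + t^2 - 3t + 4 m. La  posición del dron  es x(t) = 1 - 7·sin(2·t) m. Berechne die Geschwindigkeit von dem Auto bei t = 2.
Wir müssen unsere Gleichung für die Beschleunigung a(t) = 0 1-mal integrieren. Das Integral von der Beschleunigung ist die Geschwindigkeit. Mit v(0) = 1 erhalten wir v(t) = 1. Aus der Gleichung für die Geschwindigkeit v(t) = 1, setzen wir t = 2 ein und erhalten v = 1.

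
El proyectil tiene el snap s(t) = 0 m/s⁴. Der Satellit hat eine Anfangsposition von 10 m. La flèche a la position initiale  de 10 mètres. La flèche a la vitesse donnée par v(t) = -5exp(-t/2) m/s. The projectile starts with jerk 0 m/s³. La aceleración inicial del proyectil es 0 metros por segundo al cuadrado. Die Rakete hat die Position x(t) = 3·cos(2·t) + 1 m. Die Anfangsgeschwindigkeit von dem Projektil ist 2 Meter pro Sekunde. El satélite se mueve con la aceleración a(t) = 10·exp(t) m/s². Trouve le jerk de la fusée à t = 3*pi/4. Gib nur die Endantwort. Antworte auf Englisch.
The answer is -24.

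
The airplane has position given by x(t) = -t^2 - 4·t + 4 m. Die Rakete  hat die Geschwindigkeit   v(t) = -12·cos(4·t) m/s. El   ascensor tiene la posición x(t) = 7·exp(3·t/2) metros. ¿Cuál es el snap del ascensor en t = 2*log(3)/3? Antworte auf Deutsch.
Ausgehend von der Position x(t) = 7·exp(3·t/2), nehmen wir 4 Ableitungen. Mit d/dt von x(t) finden wir v(t) = 21·exp(3·t/2)/2. Mit d/dt von v(t) finden wir a(t) = 63·exp(3·t/2)/4. Die Ableitung von der Beschleunigung ergibt den Ruck: j(t) = 189·exp(3·t/2)/8. Die Ableitung von dem Ruck ergibt den Snap: s(t) = 567·exp(3·t/2)/16. Aus der Gleichung für den Snap s(t) = 567·exp(3·t/2)/16, setzen wir t = 2*log(3)/3 ein und erhalten s = 1701/16.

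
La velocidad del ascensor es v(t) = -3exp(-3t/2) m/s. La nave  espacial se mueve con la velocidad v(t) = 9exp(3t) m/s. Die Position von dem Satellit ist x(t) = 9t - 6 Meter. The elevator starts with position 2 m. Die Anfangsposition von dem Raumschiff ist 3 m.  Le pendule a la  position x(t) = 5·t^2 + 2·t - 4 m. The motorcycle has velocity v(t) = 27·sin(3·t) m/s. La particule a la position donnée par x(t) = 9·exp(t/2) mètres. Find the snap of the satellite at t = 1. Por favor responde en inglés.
Starting from position x(t) = 9·t - 6, we take 4 derivatives. Taking d/dt of x(t), we find v(t) = 9. The derivative of velocity gives acceleration: a(t) = 0. Taking d/dt of a(t), we find j(t) = 0. Differentiating jerk, we get snap: s(t) = 0. We have snap s(t) = 0. Substituting t = 1: s(1) = 0.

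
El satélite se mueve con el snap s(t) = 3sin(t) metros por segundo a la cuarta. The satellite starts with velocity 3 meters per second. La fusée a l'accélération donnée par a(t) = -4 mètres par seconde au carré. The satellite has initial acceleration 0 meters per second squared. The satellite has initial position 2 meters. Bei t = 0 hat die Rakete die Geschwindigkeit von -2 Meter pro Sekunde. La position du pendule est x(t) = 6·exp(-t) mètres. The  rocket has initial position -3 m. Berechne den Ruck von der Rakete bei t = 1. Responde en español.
Para resolver esto, necesitamos tomar 1 derivada de nuestra ecuación de la aceleración a(t) = -4. Tomando d/dt de a(t), encontramos j(t) = 0. Tenemos la sacudida j(t) = 0. Sustituyendo t = 1: j(1) = 0.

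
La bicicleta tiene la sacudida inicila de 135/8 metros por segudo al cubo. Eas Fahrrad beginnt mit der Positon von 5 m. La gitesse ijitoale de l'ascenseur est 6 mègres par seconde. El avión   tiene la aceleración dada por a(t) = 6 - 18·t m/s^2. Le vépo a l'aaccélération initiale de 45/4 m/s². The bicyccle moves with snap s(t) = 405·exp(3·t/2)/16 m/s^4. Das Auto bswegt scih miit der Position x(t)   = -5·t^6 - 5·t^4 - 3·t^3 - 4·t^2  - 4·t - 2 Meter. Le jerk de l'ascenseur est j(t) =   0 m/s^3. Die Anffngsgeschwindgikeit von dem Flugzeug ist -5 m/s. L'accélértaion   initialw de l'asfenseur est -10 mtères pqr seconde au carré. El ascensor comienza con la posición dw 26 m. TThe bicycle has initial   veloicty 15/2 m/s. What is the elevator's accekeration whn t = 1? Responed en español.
Partiendo de la sacudida j(t) = 0, tomamos 1 integral. Integrando la sacudida y usando la condición inicial a(0) = -10, obtenemos a(t) = -10. Usando a(t) = -10 y sustituyendo t = 1, encontramos a = -10.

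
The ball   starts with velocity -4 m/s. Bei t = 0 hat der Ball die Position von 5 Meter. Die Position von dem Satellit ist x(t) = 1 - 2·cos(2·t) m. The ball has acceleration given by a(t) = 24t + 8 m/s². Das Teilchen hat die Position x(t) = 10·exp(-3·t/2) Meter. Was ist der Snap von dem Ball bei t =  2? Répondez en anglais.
To solve this, we need to take 2 derivatives of our acceleration equation a(t) = 24·t + 8. Taking d/dt of a(t), we find j(t) = 24. Taking d/dt of j(t), we find s(t) = 0. From the given snap equation s(t) = 0, we substitute t = 2 to get s = 0.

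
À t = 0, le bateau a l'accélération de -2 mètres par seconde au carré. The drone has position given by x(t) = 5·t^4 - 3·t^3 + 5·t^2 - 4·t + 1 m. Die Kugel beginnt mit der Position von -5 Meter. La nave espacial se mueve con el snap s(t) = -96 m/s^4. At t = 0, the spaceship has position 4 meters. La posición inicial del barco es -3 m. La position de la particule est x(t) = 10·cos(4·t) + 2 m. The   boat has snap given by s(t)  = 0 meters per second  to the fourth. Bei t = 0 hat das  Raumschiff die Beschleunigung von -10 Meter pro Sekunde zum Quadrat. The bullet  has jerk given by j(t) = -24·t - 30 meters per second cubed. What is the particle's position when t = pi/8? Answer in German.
Wir haben die Position x(t) = 10·cos(4·t) + 2. Durch Einsetzen von t = pi/8: x(pi/8) = 2.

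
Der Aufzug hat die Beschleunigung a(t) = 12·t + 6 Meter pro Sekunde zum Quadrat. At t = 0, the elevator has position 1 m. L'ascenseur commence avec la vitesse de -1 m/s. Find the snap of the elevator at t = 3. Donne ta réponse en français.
Pour résoudre ceci, nous devons prendre 2 dérivées de notre équation de l'accélération a(t) = 12·t + 6. La dérivée de l'accélération donne le jerk: j(t) = 12. En prenant d/dt de j(t), nous trouvons s(t) = 0. De l'équation du snap s(t) = 0, nous substituons t = 3 pour obtenir s = 0.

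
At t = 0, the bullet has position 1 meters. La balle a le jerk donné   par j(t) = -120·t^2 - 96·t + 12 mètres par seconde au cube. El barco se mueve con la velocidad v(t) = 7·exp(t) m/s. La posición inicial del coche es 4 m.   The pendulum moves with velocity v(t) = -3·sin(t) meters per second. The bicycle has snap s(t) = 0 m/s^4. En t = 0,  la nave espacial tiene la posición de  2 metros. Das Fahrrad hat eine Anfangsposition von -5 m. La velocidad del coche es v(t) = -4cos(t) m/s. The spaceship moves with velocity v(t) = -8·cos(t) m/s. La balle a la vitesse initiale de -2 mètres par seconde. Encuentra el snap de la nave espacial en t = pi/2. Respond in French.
Pour résoudre ceci, nous devons prendre 3 dérivées de notre équation de la vitesse v(t) = -8·cos(t). En dérivant la vitesse, nous obtenons l'accélération: a(t) = 8·sin(t). En prenant d/dt de a(t), nous trouvons j(t) = 8·cos(t). En prenant d/dt de j(t), nous trouvons s(t) = -8·sin(t). En utilisant s(t) = -8·sin(t) et en substituant t = pi/2, nous trouvons s = -8.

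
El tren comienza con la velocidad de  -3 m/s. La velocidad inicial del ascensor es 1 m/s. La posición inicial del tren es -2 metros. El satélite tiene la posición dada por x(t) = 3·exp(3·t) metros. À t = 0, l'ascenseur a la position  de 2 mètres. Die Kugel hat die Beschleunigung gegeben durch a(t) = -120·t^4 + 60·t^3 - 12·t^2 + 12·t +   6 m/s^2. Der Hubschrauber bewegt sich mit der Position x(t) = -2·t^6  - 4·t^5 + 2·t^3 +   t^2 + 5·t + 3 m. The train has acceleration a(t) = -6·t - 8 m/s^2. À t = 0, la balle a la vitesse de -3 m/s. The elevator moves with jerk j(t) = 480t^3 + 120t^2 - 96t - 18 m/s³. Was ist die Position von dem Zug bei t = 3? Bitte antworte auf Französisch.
Pour résoudre ceci, nous devons prendre 2 primitives de notre équation de l'accélération a(t) = -6·t - 8. En prenant ∫a(t)dt et en appliquant v(0) = -3, nous trouvons v(t) = -3·t^2 - 8·t - 3. La primitive de la vitesse est la position. En utilisant x(0) = -2, nous obtenons x(t) = -t^3 - 4·t^2 - 3·t - 2. Nous avons la position x(t) = -t^3 - 4·t^2 - 3·t - 2. En substituant t = 3: x(3) = -74.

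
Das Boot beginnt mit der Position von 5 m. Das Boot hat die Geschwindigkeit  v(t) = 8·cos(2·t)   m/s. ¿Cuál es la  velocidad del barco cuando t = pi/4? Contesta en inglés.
We have velocity v(t) = 8·cos(2·t). Substituting t = pi/4: v(pi/4) = 0.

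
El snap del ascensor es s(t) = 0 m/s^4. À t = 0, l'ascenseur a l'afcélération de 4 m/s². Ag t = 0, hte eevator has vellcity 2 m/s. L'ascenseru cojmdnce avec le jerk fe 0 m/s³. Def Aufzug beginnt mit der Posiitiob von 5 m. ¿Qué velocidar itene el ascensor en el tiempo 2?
Necesitamos integrar nuestra ecuación del snap s(t) = 0 3 veces. Integrando el snap y usando la condición inicial j(0) = 0, obtenemos j(t) = 0. La antiderivada de la sacudida es la aceleración. Usando a(0) = 4, obtenemos a(t) = 4. La integral de la aceleración es la velocidad. Usando v(0) = 2, obtenemos v(t) = 4·t + 2. Usando v(t) = 4·t + 2 y sustituyendo t = 2, encontramos v = 10.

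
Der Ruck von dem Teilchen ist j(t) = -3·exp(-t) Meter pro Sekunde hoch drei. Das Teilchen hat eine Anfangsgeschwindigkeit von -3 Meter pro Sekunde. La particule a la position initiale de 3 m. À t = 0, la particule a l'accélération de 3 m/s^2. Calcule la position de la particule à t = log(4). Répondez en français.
Pour résoudre ceci, nous devons prendre 3 primitives de notre équation du jerk j(t) = -3·exp(-t). En intégrant le jerk et en utilisant la condition initiale a(0) = 3, nous obtenons a(t) = 3·exp(-t). En prenant ∫a(t)dt et en appliquant v(0) = -3, nous trouvons v(t) = -3·exp(-t). En intégrant la vitesse et en utilisant la condition initiale x(0) = 3, nous obtenons x(t) = 3·exp(-t). De l'équation de la position x(t) = 3·exp(-t), nous substituons t = log(4) pour obtenir x = 3/4.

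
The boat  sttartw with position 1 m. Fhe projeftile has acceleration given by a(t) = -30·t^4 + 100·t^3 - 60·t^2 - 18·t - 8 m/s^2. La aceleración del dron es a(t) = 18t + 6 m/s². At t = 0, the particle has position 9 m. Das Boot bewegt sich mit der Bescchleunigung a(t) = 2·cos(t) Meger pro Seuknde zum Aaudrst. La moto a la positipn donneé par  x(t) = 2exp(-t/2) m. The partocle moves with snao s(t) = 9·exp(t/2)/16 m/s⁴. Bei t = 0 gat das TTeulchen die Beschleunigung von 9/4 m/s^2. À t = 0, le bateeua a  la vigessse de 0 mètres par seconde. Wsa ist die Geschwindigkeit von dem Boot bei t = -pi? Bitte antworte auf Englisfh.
To solve this, we need to take 1 integral of our acceleration equation a(t) = 2·cos(t). The antiderivative of acceleration is velocity. Using v(0) = 0, we get v(t) = 2·sin(t). From the given velocity equation v(t) = 2·sin(t), we substitute t = -pi to get v = 0.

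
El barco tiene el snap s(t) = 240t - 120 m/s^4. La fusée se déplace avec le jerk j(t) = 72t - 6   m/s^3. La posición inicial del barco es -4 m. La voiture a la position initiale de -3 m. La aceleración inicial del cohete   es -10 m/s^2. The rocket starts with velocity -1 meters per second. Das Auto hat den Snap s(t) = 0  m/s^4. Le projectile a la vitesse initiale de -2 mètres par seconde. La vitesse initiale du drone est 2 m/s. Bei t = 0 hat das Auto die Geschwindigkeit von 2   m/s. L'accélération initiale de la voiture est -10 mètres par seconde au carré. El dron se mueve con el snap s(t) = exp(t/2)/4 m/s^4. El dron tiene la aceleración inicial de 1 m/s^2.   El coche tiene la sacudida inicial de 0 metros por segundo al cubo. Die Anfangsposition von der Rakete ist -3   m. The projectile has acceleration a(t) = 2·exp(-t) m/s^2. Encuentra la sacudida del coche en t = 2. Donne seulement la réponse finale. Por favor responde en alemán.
j(2) = 0.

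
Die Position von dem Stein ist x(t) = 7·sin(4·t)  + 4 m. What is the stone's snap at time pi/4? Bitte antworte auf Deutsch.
Ausgehend von der Position x(t) = 7·sin(4·t) + 4, nehmen wir 4 Ableitungen. Die Ableitung von der Position ergibt die Geschwindigkeit: v(t) = 28·cos(4·t). Mit d/dt von v(t) finden wir a(t) = -112·sin(4·t). Mit d/dt von a(t) finden wir j(t) = -448·cos(4·t). Mit d/dt von j(t) finden wir s(t) = 1792·sin(4·t). Aus der Gleichung für den Snap s(t) = 1792·sin(4·t), setzen wir t = pi/4 ein und erhalten s = 0.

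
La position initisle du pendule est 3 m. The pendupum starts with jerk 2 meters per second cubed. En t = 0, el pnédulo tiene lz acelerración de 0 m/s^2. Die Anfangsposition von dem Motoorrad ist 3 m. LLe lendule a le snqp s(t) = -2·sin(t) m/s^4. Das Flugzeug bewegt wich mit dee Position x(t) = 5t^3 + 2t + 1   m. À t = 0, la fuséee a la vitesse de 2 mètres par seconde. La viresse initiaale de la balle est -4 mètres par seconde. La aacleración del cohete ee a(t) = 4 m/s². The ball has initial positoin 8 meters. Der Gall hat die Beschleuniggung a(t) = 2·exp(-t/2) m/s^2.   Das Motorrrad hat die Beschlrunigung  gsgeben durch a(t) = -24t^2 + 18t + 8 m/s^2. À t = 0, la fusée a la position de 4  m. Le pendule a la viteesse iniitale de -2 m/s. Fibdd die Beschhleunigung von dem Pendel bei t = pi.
Um dies zu lösen, müssen wir 2 Stammfunktionen unserer Gleichung für den Snap s(t) = -2·sin(t) finden. Mit ∫s(t)dt und Anwendung von j(0) = 2, finden wir j(t) = 2·cos(t). Durch Integration von dem Ruck und Verwendung der Anfangsbedingung a(0) = 0, erhalten wir a(t) = 2·sin(t). Wir haben die Beschleunigung a(t) = 2·sin(t). Durch Einsetzen von t = pi: a(pi) = 0.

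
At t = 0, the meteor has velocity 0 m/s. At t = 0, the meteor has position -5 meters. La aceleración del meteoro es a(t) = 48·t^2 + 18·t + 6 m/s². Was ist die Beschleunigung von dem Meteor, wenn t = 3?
Mit a(t) = 48·t^2 + 18·t + 6 und Einsetzen von t = 3, finden wir a = 492.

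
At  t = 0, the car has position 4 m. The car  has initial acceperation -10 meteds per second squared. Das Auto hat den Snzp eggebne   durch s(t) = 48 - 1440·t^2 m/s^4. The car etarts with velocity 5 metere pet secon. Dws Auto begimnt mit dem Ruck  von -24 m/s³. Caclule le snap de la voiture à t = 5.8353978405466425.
Nous avons le snap s(t) = 48 - 1440·t^2. En substituant t = 5.8353978405466425: s(5.8353978405466425) = -48986.6898587372.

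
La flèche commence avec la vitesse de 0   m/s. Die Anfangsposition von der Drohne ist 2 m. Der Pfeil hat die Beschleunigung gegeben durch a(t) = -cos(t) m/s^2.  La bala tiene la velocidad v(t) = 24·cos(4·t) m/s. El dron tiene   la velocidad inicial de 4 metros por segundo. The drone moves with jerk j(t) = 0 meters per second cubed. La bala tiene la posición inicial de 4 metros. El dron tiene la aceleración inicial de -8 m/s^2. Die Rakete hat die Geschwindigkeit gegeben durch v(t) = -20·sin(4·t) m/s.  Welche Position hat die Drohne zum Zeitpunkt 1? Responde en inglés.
Starting from jerk j(t) = 0, we take 3 integrals. Integrating jerk and using the initial condition a(0) = -8, we get a(t) = -8. Integrating acceleration and using the initial condition v(0) = 4, we get v(t) = 4 - 8·t. Integrating velocity and using the initial condition x(0) = 2, we get x(t) = -4·t^2 + 4·t + 2. Using x(t) = -4·t^2 + 4·t + 2 and substituting t = 1, we find x = 2.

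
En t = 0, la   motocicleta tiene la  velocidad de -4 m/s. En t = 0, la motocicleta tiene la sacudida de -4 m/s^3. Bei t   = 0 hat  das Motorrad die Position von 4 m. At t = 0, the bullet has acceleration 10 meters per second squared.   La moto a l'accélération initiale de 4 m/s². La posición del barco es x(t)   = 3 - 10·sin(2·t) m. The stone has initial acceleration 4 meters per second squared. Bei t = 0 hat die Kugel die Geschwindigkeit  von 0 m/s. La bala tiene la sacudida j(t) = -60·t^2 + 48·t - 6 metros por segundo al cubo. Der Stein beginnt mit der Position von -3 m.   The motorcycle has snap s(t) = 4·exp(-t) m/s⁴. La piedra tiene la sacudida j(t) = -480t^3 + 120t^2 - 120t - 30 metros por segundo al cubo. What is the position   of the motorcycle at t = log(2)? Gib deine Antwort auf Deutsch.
Wir müssen die Stammfunktion unserer Gleichung für den Snap s(t) = 4·exp(-t) 4-mal finden. Mit ∫s(t)dt und Anwendung von j(0) = -4, finden wir j(t) = -4·exp(-t). Mit ∫j(t)dt und Anwendung von a(0) = 4, finden wir a(t) = 4·exp(-t). Mit ∫a(t)dt und Anwendung von v(0) = -4, finden wir v(t) = -4·exp(-t). Die Stammfunktion von der Geschwindigkeit, mit x(0) = 4, ergibt die Position: x(t) = 4·exp(-t). Mit x(t) = 4·exp(-t) und Einsetzen von t = log(2), finden wir x = 2.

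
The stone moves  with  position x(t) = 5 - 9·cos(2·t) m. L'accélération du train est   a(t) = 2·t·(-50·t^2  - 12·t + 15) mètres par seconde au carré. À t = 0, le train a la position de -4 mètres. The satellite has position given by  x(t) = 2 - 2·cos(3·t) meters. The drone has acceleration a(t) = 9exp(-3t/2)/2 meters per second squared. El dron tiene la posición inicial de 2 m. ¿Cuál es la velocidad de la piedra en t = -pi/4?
Partiendo de la posición x(t) = 5 - 9·cos(2·t), tomamos 1 derivada. Tomando d/dt de x(t), encontramos v(t) = 18·sin(2·t). Tenemos la velocidad v(t) = 18·sin(2·t). Sustituyendo t = -pi/4: v(-pi/4) = -18.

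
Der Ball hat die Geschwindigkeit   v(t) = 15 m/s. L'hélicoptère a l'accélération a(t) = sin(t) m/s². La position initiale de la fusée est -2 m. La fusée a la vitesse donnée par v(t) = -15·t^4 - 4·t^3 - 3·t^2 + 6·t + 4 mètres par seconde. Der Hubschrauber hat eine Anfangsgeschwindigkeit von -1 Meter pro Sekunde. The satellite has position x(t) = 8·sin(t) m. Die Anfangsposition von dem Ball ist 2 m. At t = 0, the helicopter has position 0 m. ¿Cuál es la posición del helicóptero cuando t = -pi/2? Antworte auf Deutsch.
Wir müssen die Stammfunktion unserer Gleichung für die Beschleunigung a(t) = sin(t) 2-mal finden. Durch Integration von der Beschleunigung und Verwendung der Anfangsbedingung v(0) = -1, erhalten wir v(t) = -cos(t). Mit ∫v(t)dt und Anwendung von x(0) = 0, finden wir x(t) = -sin(t). Wir haben die Position x(t) = -sin(t). Durch Einsetzen von t = -pi/2: x(-pi/2) = 1.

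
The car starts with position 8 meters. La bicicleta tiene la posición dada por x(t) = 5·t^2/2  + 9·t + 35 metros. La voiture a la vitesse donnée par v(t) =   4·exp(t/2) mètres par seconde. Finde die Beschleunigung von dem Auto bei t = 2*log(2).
Ausgehend von der Geschwindigkeit v(t) = 4·exp(t/2), nehmen wir 1 Ableitung. Mit d/dt von v(t) finden wir a(t) = 2·exp(t/2). Wir haben die Beschleunigung a(t) = 2·exp(t/2). Durch Einsetzen von t = 2*log(2): a(2*log(2)) = 4.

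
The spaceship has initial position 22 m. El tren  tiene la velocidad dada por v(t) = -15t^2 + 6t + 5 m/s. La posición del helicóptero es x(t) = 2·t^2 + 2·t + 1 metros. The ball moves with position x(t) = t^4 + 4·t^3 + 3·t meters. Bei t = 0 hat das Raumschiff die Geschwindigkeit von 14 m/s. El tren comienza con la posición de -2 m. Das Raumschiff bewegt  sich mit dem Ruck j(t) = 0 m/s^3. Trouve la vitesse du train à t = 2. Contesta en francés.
En utilisant v(t) = -15·t^2 + 6·t + 5 et en substituant t = 2, nous trouvons v = -43.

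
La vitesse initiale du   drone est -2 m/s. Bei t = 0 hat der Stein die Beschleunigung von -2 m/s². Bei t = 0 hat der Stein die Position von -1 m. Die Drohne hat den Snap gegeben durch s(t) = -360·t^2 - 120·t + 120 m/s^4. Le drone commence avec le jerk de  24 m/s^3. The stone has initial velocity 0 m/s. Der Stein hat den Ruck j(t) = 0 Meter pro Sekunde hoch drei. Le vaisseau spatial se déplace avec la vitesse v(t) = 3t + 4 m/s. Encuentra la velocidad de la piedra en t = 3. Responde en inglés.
To find the answer, we compute 2 integrals of j(t) = 0. Taking ∫j(t)dt and applying a(0) = -2, we find a(t) = -2. Taking ∫a(t)dt and applying v(0) = 0, we find v(t) = -2·t. We have velocity v(t) = -2·t. Substituting t = 3: v(3) = -6.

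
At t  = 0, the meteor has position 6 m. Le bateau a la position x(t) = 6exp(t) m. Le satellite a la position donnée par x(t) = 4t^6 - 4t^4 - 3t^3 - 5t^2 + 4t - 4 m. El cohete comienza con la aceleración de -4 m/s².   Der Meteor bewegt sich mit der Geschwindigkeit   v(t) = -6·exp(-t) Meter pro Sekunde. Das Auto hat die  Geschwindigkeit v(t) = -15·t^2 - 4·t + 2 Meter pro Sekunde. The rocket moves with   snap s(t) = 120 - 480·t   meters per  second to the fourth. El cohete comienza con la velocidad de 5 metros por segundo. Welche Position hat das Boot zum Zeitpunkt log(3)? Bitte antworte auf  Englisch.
From the given position equation x(t) = 6·exp(t), we substitute t = log(3) to get x = 18.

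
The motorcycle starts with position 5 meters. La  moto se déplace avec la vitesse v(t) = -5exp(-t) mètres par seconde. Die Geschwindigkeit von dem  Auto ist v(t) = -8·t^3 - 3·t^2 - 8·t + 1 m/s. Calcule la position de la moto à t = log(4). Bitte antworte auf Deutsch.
Ausgehend von der Geschwindigkeit v(t) = -5·exp(-t), nehmen wir 1 Integral. Mit ∫v(t)dt und Anwendung von x(0) = 5, finden wir x(t) = 5·exp(-t). Aus der Gleichung für die Position x(t) = 5·exp(-t), setzen wir t = log(4) ein und erhalten x = 5/4.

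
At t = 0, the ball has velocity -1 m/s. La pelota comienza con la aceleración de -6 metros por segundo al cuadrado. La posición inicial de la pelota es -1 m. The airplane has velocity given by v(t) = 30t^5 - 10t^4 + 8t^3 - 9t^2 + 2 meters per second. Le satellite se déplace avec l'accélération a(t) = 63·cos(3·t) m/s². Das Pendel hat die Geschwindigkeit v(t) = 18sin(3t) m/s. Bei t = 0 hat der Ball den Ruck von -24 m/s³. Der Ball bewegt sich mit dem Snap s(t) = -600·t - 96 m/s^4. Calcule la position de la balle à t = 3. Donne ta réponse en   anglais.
Starting from snap s(t) = -600·t - 96, we take 4 antiderivatives. Finding the integral of s(t) and using j(0) = -24: j(t) = -300·t^2 - 96·t - 24. Taking ∫j(t)dt and applying a(0) = -6, we find a(t) = -100·t^3 - 48·t^2 - 24·t - 6. The antiderivative of acceleration is velocity. Using v(0) = -1, we get v(t) = -25·t^4 - 16·t^3 - 12·t^2 - 6·t - 1. Integrating velocity and using the initial condition x(0) = -1, we get x(t) = -5·t^5 - 4·t^4 - 4·t^3 - 3·t^2 - t - 1. Using x(t) = -5·t^5 - 4·t^4 - 4·t^3 - 3·t^2 - t - 1 and substituting t = 3, we find x = -1678.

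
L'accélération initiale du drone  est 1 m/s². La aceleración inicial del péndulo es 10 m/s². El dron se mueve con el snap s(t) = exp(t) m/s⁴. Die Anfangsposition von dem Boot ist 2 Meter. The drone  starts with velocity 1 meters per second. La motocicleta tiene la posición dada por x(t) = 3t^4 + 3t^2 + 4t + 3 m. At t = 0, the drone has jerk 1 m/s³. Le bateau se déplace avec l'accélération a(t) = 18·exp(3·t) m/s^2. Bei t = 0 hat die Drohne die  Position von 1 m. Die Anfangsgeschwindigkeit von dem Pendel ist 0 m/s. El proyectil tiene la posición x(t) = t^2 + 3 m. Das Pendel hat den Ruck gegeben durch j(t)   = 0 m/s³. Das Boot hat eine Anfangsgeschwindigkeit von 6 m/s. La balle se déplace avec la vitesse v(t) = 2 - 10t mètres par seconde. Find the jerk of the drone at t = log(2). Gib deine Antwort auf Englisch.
We must find the antiderivative of our snap equation s(t) = exp(t) 1 time. The antiderivative of snap is jerk. Using j(0) = 1, we get j(t) = exp(t). From the given jerk equation j(t) = exp(t), we substitute t = log(2) to get j = 2.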